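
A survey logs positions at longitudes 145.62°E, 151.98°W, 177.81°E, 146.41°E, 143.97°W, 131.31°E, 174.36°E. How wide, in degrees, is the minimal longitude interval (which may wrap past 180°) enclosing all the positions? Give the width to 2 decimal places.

84.72°

Sort the longitudes: -151.98°, -143.97°, +131.31°, +145.62°, +146.41°, +174.36°, +177.81°.
Eastward gaps between consecutive values (wrapping around): 8.01°, 275.28°, 14.31°, 0.79°, 27.95°, 3.45°, 30.21°.
Largest gap = 275.28° ⇒ minimal covering band is its complement: 360° − 275.28° = 84.72°.
Band runs from +131.31° eastward to -143.97°, crossing the antimeridian.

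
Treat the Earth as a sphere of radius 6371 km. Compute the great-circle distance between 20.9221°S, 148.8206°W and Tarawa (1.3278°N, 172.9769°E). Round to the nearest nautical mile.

Δλ = 172.9769 − -148.8206 = 321.7975°; wrapped into (−180°, 180°]: -38.2025°.
Δφ = 1.3278 − -20.9221 = 22.2499°.
a = sin²(Δφ/2) + cos φ₁ · cos φ₂ · sin²(Δλ/2) = 0.137227.
c = 2·atan2(√a, √(1−a)) = 0.75897 rad → d = 6371·c ≈ 4835.39 km ≈ 2610.90 nmi.

2611 nmi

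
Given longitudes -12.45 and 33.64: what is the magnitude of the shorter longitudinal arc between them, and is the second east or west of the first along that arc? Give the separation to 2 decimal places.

46.09° east

Raw difference: 33.64 − -12.45 = 46.09°.
Normalise into (−180°, 180°]: 46.09° stays 46.09°.
Positive ⇒ the second point lies to the east; separation 46.09°.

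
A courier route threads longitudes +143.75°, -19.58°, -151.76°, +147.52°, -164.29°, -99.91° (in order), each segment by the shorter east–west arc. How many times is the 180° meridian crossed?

2

Leg 1: +143.75° → -19.58°, shortest Δλ = -163.33° (west) — does not cross 180°.
Leg 2: -19.58° → -151.76°, shortest Δλ = -132.18° (west) — does not cross 180°.
Leg 3: -151.76° → +147.52°, shortest Δλ = -60.72° (west) — crosses 180°.
Leg 4: +147.52° → -164.29°, shortest Δλ = 48.19° (east) — crosses 180°.
Leg 5: -164.29° → -99.91°, shortest Δλ = 64.38° (east) — does not cross 180°.
Total crossings: 2.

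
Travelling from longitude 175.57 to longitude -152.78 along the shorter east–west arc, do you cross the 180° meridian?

Yes

Naïve |-152.78 − 175.57| = 328.35° > 180°, so the shorter arc goes the other way round — across 180°.
Signed shortest Δλ = ((-152.78 − 175.57 + 180) mod 360) − 180 = 31.65°.
Going east by 31.65° from +175.57° passes through 180° before reaching -152.78°.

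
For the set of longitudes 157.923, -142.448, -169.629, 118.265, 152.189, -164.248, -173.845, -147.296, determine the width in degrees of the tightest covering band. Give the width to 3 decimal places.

Sort the longitudes: -173.845°, -169.629°, -164.248°, -147.296°, -142.448°, +118.265°, +152.189°, +157.923°.
Eastward gaps between consecutive values (wrapping around): 4.216°, 5.381°, 16.952°, 4.848°, 260.713°, 33.924°, 5.734°, 28.232°.
Largest gap = 260.713° ⇒ minimal covering band is its complement: 360° − 260.713° = 99.287°.
Band runs from +118.265° eastward to -142.448°, crossing the antimeridian.

99.287°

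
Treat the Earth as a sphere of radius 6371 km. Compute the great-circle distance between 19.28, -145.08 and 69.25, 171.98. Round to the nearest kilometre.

Δλ = 171.98 − -145.08 = 317.06°; wrapped into (−180°, 180°]: -42.94°.
Δφ = 69.25 − 19.28 = 49.97°.
a = sin²(Δφ/2) + cos φ₁ · cos φ₂ · sin²(Δλ/2) = 0.223207.
c = 2·atan2(√a, √(1−a)) = 0.98413 rad → d = 6371·c ≈ 6269.90 km.

6270 km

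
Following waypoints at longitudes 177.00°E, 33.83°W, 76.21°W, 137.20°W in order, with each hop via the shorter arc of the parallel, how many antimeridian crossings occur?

1

Leg 1: +177.00° → -33.83°, shortest Δλ = 149.17° (east) — crosses 180°.
Leg 2: -33.83° → -76.21°, shortest Δλ = -42.38° (west) — does not cross 180°.
Leg 3: -76.21° → -137.20°, shortest Δλ = -60.99° (west) — does not cross 180°.
Total crossings: 1.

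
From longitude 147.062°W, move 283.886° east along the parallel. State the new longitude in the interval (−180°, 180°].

Start at -147.062°; shift +283.886° → +136.824°.
+136.824° already lies in (−180°, 180°].

136.824°E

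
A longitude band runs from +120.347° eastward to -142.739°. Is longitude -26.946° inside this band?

No

Band width going east from +120.347° to -142.739°: ((-142.739 − 120.347) mod 360) = 96.914°.
Offset of -26.946° east of the west edge: ((-26.946 − 120.347) mod 360) = 212.707°.
212.707° > 96.914° ⇒ outside.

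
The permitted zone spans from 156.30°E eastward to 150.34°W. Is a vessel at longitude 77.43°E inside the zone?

Band width going east from +156.30° to -150.34°: ((-150.34 − 156.30) mod 360) = 53.36°.
Offset of +77.43° east of the west edge: ((77.43 − 156.30) mod 360) = 281.13°.
281.13° > 53.36° ⇒ outside.

No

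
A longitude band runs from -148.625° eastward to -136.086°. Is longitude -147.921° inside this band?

Yes

Band width going east from -148.625° to -136.086°: ((-136.086 − -148.625) mod 360) = 12.539°.
Offset of -147.921° east of the west edge: ((-147.921 − -148.625) mod 360) = 0.704°.
0.704° ≤ 12.539° ⇒ inside.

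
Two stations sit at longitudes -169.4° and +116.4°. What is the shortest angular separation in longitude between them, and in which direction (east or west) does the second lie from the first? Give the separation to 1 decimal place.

74.2° west

Raw difference: 116.4 − -169.4 = 285.8°.
Normalise into (−180°, 180°]: 285.8° − 360° = -74.2°.
Negative ⇒ the second point lies to the west; separation 74.2°.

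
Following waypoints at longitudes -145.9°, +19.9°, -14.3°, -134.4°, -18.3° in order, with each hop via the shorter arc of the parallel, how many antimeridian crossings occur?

Leg 1: -145.9° → +19.9°, shortest Δλ = 165.8° (east) — does not cross 180°.
Leg 2: +19.9° → -14.3°, shortest Δλ = -34.2° (west) — does not cross 180°.
Leg 3: -14.3° → -134.4°, shortest Δλ = -120.1° (west) — does not cross 180°.
Leg 4: -134.4° → -18.3°, shortest Δλ = 116.1° (east) — does not cross 180°.
Total crossings: 0.

0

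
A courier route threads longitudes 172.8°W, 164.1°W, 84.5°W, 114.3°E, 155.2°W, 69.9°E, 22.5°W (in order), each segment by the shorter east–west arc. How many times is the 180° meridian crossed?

3

Leg 1: -172.8° → -164.1°, shortest Δλ = 8.7° (east) — does not cross 180°.
Leg 2: -164.1° → -84.5°, shortest Δλ = 79.6° (east) — does not cross 180°.
Leg 3: -84.5° → +114.3°, shortest Δλ = -161.2° (west) — crosses 180°.
Leg 4: +114.3° → -155.2°, shortest Δλ = 90.5° (east) — crosses 180°.
Leg 5: -155.2° → +69.9°, shortest Δλ = -134.9° (west) — crosses 180°.
Leg 6: +69.9° → -22.5°, shortest Δλ = -92.4° (west) — does not cross 180°.
Total crossings: 3.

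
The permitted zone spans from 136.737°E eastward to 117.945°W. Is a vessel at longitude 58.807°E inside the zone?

No

Band width going east from +136.737° to -117.945°: ((-117.945 − 136.737) mod 360) = 105.318°.
Offset of +58.807° east of the west edge: ((58.807 − 136.737) mod 360) = 282.070°.
282.070° > 105.318° ⇒ outside.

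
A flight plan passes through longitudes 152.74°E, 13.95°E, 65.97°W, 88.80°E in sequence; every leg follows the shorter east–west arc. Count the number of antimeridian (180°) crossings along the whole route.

0

Leg 1: +152.74° → +13.95°, shortest Δλ = -138.79° (west) — does not cross 180°.
Leg 2: +13.95° → -65.97°, shortest Δλ = -79.92° (west) — does not cross 180°.
Leg 3: -65.97° → +88.80°, shortest Δλ = 154.77° (east) — does not cross 180°.
Total crossings: 0.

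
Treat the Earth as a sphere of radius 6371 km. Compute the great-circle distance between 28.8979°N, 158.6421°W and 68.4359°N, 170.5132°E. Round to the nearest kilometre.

Δλ = 170.5132 − -158.6421 = 329.1553°; wrapped into (−180°, 180°]: -30.8447°.
Δφ = 68.4359 − 28.8979 = 39.5380°.
a = sin²(Δφ/2) + cos φ₁ · cos φ₂ · sin²(Δλ/2) = 0.137155.
c = 2·atan2(√a, √(1−a)) = 0.75876 rad → d = 6371·c ≈ 4834.05 km.

4834 km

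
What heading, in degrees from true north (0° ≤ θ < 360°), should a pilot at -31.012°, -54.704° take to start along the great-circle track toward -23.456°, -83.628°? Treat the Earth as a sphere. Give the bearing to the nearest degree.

Δλ = -83.628 − -54.704 = -28.924°.
θ = atan2( sin Δλ · cos φ₂ , cos φ₁ · sin φ₂ − sin φ₁ · cos φ₂ · cos Δλ )
  = atan2(-0.44368, 0.07254) = -80.715° → normalised to [0°, 360°): 279.285°.

279°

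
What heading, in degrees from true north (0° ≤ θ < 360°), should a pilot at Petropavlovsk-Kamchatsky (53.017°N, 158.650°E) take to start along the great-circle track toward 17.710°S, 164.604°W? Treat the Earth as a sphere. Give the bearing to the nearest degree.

144°

Δλ = -164.604 − 158.650 = -323.254°; wrapped into (−180°, 180°]: 36.746°.
θ = atan2( sin Δλ · cos φ₂ , cos φ₁ · sin φ₂ − sin φ₁ · cos φ₂ · cos Δλ )
  = atan2(0.56992, -0.79275) = 144.287° → normalised to [0°, 360°): 144.287°.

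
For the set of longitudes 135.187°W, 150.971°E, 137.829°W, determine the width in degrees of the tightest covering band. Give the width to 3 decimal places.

73.842°

Sort the longitudes: -137.829°, -135.187°, +150.971°.
Eastward gaps between consecutive values (wrapping around): 2.642°, 286.158°, 71.200°.
Largest gap = 286.158° ⇒ minimal covering band is its complement: 360° − 286.158° = 73.842°.
Band runs from +150.971° eastward to -135.187°, crossing the antimeridian.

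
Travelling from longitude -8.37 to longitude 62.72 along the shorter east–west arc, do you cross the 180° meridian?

Signed shortest Δλ = ((62.72 − -8.37 + 180) mod 360) − 180 = 71.09°.
Going east by 71.09° from -8.37° reaches +62.72° without touching 180°.

No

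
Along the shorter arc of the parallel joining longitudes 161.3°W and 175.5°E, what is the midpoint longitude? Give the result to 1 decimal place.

Signed shortest Δλ from -161.3° to +175.5° is -23.2°.
Midpoint longitude = -161.3° + (-23.2°)/2 = -161.3° − 11.6° = -172.9°.
(The naïve average (-161.3 + +175.5)/2 = 7.1° is on the wrong side of the globe.)

172.9°W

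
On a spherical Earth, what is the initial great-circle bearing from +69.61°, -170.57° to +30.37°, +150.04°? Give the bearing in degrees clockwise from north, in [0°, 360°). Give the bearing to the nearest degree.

231°

Δλ = 150.04 − -170.57 = 320.61°; wrapped into (−180°, 180°]: -39.39°.
θ = atan2( sin Δλ · cos φ₂ , cos φ₁ · sin φ₂ − sin φ₁ · cos φ₂ · cos Δλ )
  = atan2(-0.54752, -0.44887) = -129.346° → normalised to [0°, 360°): 230.654°.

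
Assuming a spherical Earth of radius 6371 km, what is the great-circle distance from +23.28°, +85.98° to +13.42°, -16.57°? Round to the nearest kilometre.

Δλ = -16.57 − 85.98 = -102.55°.
Δφ = 13.42 − 23.28 = -9.86°.
a = sin²(Δφ/2) + cos φ₁ · cos φ₂ · sin²(Δλ/2) = 0.551212.
c = 2·atan2(√a, √(1−a)) = 1.67340 rad → d = 6371·c ≈ 10661.23 km.

10661 km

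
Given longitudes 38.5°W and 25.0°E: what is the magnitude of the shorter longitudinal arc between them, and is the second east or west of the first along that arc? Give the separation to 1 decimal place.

63.5° east

Raw difference: 25.0 − -38.5 = 63.5°.
Normalise into (−180°, 180°]: 63.5° stays 63.5°.
Positive ⇒ the second point lies to the east; separation 63.5°.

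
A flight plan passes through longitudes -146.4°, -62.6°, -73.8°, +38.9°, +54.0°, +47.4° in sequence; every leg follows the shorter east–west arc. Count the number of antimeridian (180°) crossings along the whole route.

0

Leg 1: -146.4° → -62.6°, shortest Δλ = 83.8° (east) — does not cross 180°.
Leg 2: -62.6° → -73.8°, shortest Δλ = -11.2° (west) — does not cross 180°.
Leg 3: -73.8° → +38.9°, shortest Δλ = 112.7° (east) — does not cross 180°.
Leg 4: +38.9° → +54.0°, shortest Δλ = 15.1° (east) — does not cross 180°.
Leg 5: +54.0° → +47.4°, shortest Δλ = -6.6° (west) — does not cross 180°.
Total crossings: 0.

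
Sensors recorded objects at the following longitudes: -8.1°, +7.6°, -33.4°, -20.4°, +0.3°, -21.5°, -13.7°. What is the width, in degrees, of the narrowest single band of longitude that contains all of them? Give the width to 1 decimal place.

41.0°

Sort the longitudes: -33.4°, -21.5°, -20.4°, -13.7°, -8.1°, +0.3°, +7.6°.
Eastward gaps between consecutive values (wrapping around): 11.9°, 1.1°, 6.7°, 5.6°, 8.4°, 7.3°, 319.0°.
Largest gap = 319.0° ⇒ minimal covering band is its complement: 360° − 319.0° = 41.0°.
Band runs from -33.4° eastward to +7.6°.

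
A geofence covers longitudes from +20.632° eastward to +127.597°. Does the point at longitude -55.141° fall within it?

No

Band width going east from +20.632° to +127.597°: ((127.597 − 20.632) mod 360) = 106.965°.
Offset of -55.141° east of the west edge: ((-55.141 − 20.632) mod 360) = 284.227°.
284.227° > 106.965° ⇒ outside.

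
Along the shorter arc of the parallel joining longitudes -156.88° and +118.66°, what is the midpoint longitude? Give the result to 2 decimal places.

Signed shortest Δλ from -156.88° to +118.66° is -84.46°.
Midpoint longitude = -156.88° + (-84.46°)/2 = -156.88° − 42.23° = -199.11°.
Normalise into (−180°, 180°]: +160.89°.
(The naïve average (-156.88 + +118.66)/2 = -19.11° is on the wrong side of the globe.)

+160.89°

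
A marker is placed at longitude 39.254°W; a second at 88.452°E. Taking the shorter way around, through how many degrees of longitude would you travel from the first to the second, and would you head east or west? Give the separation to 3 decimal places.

Raw difference: 88.452 − -39.254 = 127.706°.
Normalise into (−180°, 180°]: 127.706° stays 127.706°.
Positive ⇒ the second point lies to the east; separation 127.706°.

127.706° east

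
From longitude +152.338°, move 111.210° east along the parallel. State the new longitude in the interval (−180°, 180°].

-96.452°

Start at +152.338°; shift +111.210° → +263.548°.
+263.548° lies outside (−180°, 180°]; subtract 360° → -96.452°.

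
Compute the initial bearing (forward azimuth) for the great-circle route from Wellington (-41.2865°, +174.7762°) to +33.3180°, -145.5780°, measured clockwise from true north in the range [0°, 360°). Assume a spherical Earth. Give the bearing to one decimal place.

Δλ = -145.5780 − 174.7762 = -320.3542°; wrapped into (−180°, 180°]: 39.6458°.
θ = atan2( sin Δλ · cos φ₂ , cos φ₁ · sin φ₂ − sin φ₁ · cos φ₂ · cos Δλ )
  = atan2(0.53317, 0.83730) = 32.488° → normalised to [0°, 360°): 32.488°.

32.5°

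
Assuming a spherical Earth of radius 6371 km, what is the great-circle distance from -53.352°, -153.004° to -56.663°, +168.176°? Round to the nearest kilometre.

Δλ = 168.176 − -153.004 = 321.180°; wrapped into (−180°, 180°]: -38.820°.
Δφ = -56.663 − -53.352 = -3.311°.
a = sin²(Δφ/2) + cos φ₁ · cos φ₂ · sin²(Δλ/2) = 0.037063.
c = 2·atan2(√a, √(1−a)) = 0.38745 rad → d = 6371·c ≈ 2468.46 km.

2468 km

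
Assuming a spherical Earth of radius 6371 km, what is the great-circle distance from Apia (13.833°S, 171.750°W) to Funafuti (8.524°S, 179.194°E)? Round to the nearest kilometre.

Δλ = 179.194 − -171.750 = 350.944°; wrapped into (−180°, 180°]: -9.056°.
Δφ = -8.524 − -13.833 = 5.309°.
a = sin²(Δφ/2) + cos φ₁ · cos φ₂ · sin²(Δλ/2) = 0.008130.
c = 2·atan2(√a, √(1−a)) = 0.18058 rad → d = 6371·c ≈ 1150.45 km.

1150 km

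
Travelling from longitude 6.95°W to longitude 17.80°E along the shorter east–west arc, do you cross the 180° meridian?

No

Signed shortest Δλ = ((17.80 − -6.95 + 180) mod 360) − 180 = 24.75°.
Going east by 24.75° from -6.95° reaches +17.80° without touching 180°.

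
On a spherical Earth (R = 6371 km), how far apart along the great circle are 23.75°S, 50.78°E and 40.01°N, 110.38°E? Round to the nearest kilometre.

9396 km

Δλ = 110.38 − 50.78 = 59.60°.
Δφ = 40.01 − -23.75 = 63.76°.
a = sin²(Δφ/2) + cos φ₁ · cos φ₂ · sin²(Δλ/2) = 0.452086.
c = 2·atan2(√a, √(1−a)) = 1.47482 rad → d = 6371·c ≈ 9396.08 km.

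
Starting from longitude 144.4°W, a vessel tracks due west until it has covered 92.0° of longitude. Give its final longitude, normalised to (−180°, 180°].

123.6°E

Start at -144.4°; shift −92.0° → -236.4°.
-236.4° lies outside (−180°, 180°]; add 360° → +123.6°.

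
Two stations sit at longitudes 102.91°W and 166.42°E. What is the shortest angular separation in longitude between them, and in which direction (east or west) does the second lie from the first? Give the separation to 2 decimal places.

90.67° west

Raw difference: 166.42 − -102.91 = 269.33°.
Normalise into (−180°, 180°]: 269.33° − 360° = -90.67°.
Negative ⇒ the second point lies to the west; separation 90.67°.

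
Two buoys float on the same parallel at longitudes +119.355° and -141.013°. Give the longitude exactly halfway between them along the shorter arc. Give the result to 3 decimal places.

+169.171°

Signed shortest Δλ from +119.355° to -141.013° is +99.632°.
Midpoint longitude = +119.355° + (+99.632°)/2 = +119.355° + 49.816° = +169.171°.
(The naïve average (+119.355 + -141.013)/2 = -10.829° is on the wrong side of the globe.)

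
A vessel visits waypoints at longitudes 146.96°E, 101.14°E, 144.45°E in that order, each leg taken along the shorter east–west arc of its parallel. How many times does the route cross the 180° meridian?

Leg 1: +146.96° → +101.14°, shortest Δλ = -45.82° (west) — does not cross 180°.
Leg 2: +101.14° → +144.45°, shortest Δλ = 43.31° (east) — does not cross 180°.
Total crossings: 0.

0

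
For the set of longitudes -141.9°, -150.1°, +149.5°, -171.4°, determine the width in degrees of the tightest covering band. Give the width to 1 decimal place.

Sort the longitudes: -171.4°, -150.1°, -141.9°, +149.5°.
Eastward gaps between consecutive values (wrapping around): 21.3°, 8.2°, 291.4°, 39.1°.
Largest gap = 291.4° ⇒ minimal covering band is its complement: 360° − 291.4° = 68.6°.
Band runs from +149.5° eastward to -141.9°, crossing the antimeridian.

68.6°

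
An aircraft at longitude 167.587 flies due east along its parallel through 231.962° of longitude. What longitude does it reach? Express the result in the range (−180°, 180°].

+39.549°

Start at +167.587°; shift +231.962° → +399.549°.
+399.549° lies outside (−180°, 180°]; subtract 360° → +39.549°.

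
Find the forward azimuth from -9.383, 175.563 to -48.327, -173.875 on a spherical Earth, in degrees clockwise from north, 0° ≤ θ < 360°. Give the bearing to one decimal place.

169.1°

Δλ = -173.875 − 175.563 = -349.438°; wrapped into (−180°, 180°]: 10.562°.
θ = atan2( sin Δλ · cos φ₂ , cos φ₁ · sin φ₂ − sin φ₁ · cos φ₂ · cos Δλ )
  = atan2(0.12187, -0.63040) = 169.058° → normalised to [0°, 360°): 169.058°.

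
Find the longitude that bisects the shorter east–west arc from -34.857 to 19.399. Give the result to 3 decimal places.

-7.729°

Signed shortest Δλ from -34.857° to +19.399° is +54.256°.
Midpoint longitude = -34.857° + (+54.256°)/2 = -34.857° + 27.128° = -7.729°.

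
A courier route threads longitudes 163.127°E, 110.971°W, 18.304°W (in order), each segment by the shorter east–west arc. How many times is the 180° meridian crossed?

Leg 1: +163.127° → -110.971°, shortest Δλ = 85.902° (east) — crosses 180°.
Leg 2: -110.971° → -18.304°, shortest Δλ = 92.667° (east) — does not cross 180°.
Total crossings: 1.

1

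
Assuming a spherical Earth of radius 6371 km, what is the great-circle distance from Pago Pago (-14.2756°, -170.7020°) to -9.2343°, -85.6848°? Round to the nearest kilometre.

Δλ = -85.6848 − -170.7020 = 85.0172°.
Δφ = -9.2343 − -14.2756 = 5.0413°.
a = sin²(Δφ/2) + cos φ₁ · cos φ₂ · sin²(Δλ/2) = 0.438673.
c = 2·atan2(√a, √(1−a)) = 1.44783 rad → d = 6371·c ≈ 9224.14 km.

9224 km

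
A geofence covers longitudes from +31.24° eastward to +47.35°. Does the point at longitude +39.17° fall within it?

Yes

Band width going east from +31.24° to +47.35°: ((47.35 − 31.24) mod 360) = 16.11°.
Offset of +39.17° east of the west edge: ((39.17 − 31.24) mod 360) = 7.93°.
7.93° ≤ 16.11° ⇒ inside.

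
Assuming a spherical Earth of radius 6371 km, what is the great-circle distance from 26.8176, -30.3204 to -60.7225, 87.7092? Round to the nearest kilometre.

14096 km

Δλ = 87.7092 − -30.3204 = 118.0296°.
Δφ = -60.7225 − 26.8176 = -87.5401°.
a = sin²(Δφ/2) + cos φ₁ · cos φ₂ · sin²(Δλ/2) = 0.799309.
c = 2·atan2(√a, √(1−a)) = 2.21257 rad → d = 6371·c ≈ 14096.29 km.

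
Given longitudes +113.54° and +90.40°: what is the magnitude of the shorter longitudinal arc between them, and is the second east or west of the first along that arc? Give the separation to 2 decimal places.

Raw difference: 90.40 − 113.54 = -23.14°.
Normalise into (−180°, 180°]: -23.14° stays -23.14°.
Negative ⇒ the second point lies to the west; separation 23.14°.

23.14° west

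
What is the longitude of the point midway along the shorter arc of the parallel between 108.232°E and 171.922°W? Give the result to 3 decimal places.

148.155°E

Signed shortest Δλ from +108.232° to -171.922° is +79.846°.
Midpoint longitude = +108.232° + (+79.846°)/2 = +108.232° + 39.923° = +148.155°.
(The naïve average (+108.232 + -171.922)/2 = -31.845° is on the wrong side of the globe.)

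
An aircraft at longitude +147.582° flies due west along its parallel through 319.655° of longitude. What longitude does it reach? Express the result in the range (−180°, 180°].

-172.073°

Start at +147.582°; shift −319.655° → -172.073°.
-172.073° already lies in (−180°, 180°].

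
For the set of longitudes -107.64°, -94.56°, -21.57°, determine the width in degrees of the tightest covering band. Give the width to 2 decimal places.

86.07°

Sort the longitudes: -107.64°, -94.56°, -21.57°.
Eastward gaps between consecutive values (wrapping around): 13.08°, 72.99°, 273.93°.
Largest gap = 273.93° ⇒ minimal covering band is its complement: 360° − 273.93° = 86.07°.
Band runs from -107.64° eastward to -21.57°.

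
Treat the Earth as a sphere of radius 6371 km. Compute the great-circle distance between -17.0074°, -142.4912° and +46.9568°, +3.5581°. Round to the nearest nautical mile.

8348 nmi

Δλ = 3.5581 − -142.4912 = 146.0493°.
Δφ = 46.9568 − -17.0074 = 63.9642°.
a = sin²(Δφ/2) + cos φ₁ · cos φ₂ · sin²(Δλ/2) = 0.877597.
c = 2·atan2(√a, √(1−a)) = 2.42675 rad → d = 6371·c ≈ 15460.79 km ≈ 8348.16 nmi.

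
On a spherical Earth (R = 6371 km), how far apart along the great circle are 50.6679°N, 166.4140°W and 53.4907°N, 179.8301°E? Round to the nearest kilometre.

989 km

Δλ = 179.8301 − -166.4140 = 346.2441°; wrapped into (−180°, 180°]: -13.7559°.
Δφ = 53.4907 − 50.6679 = 2.8228°.
a = sin²(Δφ/2) + cos φ₁ · cos φ₂ · sin²(Δλ/2) = 0.006015.
c = 2·atan2(√a, √(1−a)) = 0.15526 rad → d = 6371·c ≈ 989.19 km.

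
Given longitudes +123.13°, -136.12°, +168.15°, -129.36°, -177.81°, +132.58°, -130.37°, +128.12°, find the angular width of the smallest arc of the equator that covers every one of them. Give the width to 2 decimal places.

Sort the longitudes: -177.81°, -136.12°, -130.37°, -129.36°, +123.13°, +128.12°, +132.58°, +168.15°.
Eastward gaps between consecutive values (wrapping around): 41.69°, 5.75°, 1.01°, 252.49°, 4.99°, 4.46°, 35.57°, 14.04°.
Largest gap = 252.49° ⇒ minimal covering band is its complement: 360° − 252.49° = 107.51°.
Band runs from +123.13° eastward to -129.36°, crossing the antimeridian.

107.51°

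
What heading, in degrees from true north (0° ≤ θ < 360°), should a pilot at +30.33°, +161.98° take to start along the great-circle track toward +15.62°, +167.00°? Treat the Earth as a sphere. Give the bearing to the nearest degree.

Δλ = 167.00 − 161.98 = 5.02°.
θ = atan2( sin Δλ · cos φ₂ , cos φ₁ · sin φ₂ − sin φ₁ · cos φ₂ · cos Δλ )
  = atan2(0.08427, -0.25206) = 161.514° → normalised to [0°, 360°): 161.514°.

162°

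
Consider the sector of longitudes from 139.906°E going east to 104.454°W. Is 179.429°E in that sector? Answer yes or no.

Yes

Band width going east from +139.906° to -104.454°: ((-104.454 − 139.906) mod 360) = 115.640°.
Offset of +179.429° east of the west edge: ((179.429 − 139.906) mod 360) = 39.523°.
39.523° ≤ 115.640° ⇒ inside.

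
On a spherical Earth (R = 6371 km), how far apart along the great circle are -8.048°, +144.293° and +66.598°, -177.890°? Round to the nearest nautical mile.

4773 nmi

Δλ = -177.890 − 144.293 = -322.183°; wrapped into (−180°, 180°]: 37.817°.
Δφ = 66.598 − -8.048 = 74.646°.
a = sin²(Δφ/2) + cos φ₁ · cos φ₂ · sin²(Δλ/2) = 0.408907.
c = 2·atan2(√a, √(1−a)) = 1.38759 rad → d = 6371·c ≈ 8840.32 km ≈ 4773.39 nmi.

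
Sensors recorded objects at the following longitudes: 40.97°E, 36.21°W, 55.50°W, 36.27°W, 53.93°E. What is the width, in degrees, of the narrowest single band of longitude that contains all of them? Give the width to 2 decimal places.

Sort the longitudes: -55.50°, -36.27°, -36.21°, +40.97°, +53.93°.
Eastward gaps between consecutive values (wrapping around): 19.23°, 0.06°, 77.18°, 12.96°, 250.57°.
Largest gap = 250.57° ⇒ minimal covering band is its complement: 360° − 250.57° = 109.43°.
Band runs from -55.50° eastward to +53.93°.

109.43°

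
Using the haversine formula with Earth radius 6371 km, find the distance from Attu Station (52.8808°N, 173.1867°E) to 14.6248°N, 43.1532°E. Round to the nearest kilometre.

Δλ = 43.1532 − 173.1867 = -130.0335°.
Δφ = 14.6248 − 52.8808 = -38.2560°.
a = sin²(Δφ/2) + cos φ₁ · cos φ₂ · sin²(Δλ/2) = 0.587135.
c = 2·atan2(√a, √(1−a)) = 1.74596 rad → d = 6371·c ≈ 11123.52 km.

11124 km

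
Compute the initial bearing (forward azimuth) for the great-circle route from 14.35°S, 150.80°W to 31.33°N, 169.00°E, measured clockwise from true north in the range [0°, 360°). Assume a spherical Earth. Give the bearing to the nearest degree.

Δλ = 169.00 − -150.80 = 319.80°; wrapped into (−180°, 180°]: -40.20°.
θ = atan2( sin Δλ · cos φ₂ , cos φ₁ · sin φ₂ − sin φ₁ · cos φ₂ · cos Δλ )
  = atan2(-0.55134, 0.66544) = -39.643° → normalised to [0°, 360°): 320.357°.

320°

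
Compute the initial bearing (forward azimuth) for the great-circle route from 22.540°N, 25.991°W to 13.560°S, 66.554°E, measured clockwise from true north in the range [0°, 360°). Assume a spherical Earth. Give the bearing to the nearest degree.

Δλ = 66.554 − -25.991 = 92.545°.
θ = atan2( sin Δλ · cos φ₂ , cos φ₁ · sin φ₂ − sin φ₁ · cos φ₂ · cos Δλ )
  = atan2(0.97117, -0.20001) = 101.637° → normalised to [0°, 360°): 101.637°.

102°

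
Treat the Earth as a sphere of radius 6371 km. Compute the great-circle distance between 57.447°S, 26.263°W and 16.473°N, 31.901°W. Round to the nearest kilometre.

Δλ = -31.901 − -26.263 = -5.638°.
Δφ = 16.473 − -57.447 = 73.920°.
a = sin²(Δφ/2) + cos φ₁ · cos φ₂ · sin²(Δλ/2) = 0.362758.
c = 2·atan2(√a, √(1−a)) = 1.29274 rad → d = 6371·c ≈ 8236.07 km.

8236 km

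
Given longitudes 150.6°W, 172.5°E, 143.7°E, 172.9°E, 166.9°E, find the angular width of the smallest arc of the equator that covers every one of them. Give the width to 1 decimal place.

65.7°

Sort the longitudes: -150.6°, +143.7°, +166.9°, +172.5°, +172.9°.
Eastward gaps between consecutive values (wrapping around): 294.3°, 23.2°, 5.6°, 0.4°, 36.5°.
Largest gap = 294.3° ⇒ minimal covering band is its complement: 360° − 294.3° = 65.7°.
Band runs from +143.7° eastward to -150.6°, crossing the antimeridian.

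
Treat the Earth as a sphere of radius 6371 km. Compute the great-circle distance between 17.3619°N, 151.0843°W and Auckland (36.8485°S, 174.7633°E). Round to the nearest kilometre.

7012 km

Δλ = 174.7633 − -151.0843 = 325.8476°; wrapped into (−180°, 180°]: -34.1524°.
Δφ = -36.8485 − 17.3619 = -54.2104°.
a = sin²(Δφ/2) + cos φ₁ · cos φ₂ · sin²(Δλ/2) = 0.273451.
c = 2·atan2(√a, √(1−a)) = 1.10056 rad → d = 6371·c ≈ 7011.67 km.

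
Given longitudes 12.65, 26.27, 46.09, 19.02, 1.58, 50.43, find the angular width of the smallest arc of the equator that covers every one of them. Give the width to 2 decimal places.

48.85°

Sort the longitudes: +1.58°, +12.65°, +19.02°, +26.27°, +46.09°, +50.43°.
Eastward gaps between consecutive values (wrapping around): 11.07°, 6.37°, 7.25°, 19.82°, 4.34°, 311.15°.
Largest gap = 311.15° ⇒ minimal covering band is its complement: 360° − 311.15° = 48.85°.
Band runs from +1.58° eastward to +50.43°.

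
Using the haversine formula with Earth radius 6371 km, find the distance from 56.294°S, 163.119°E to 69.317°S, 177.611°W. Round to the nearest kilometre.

Δλ = -177.611 − 163.119 = -340.730°; wrapped into (−180°, 180°]: 19.270°.
Δφ = -69.317 − -56.294 = -13.023°.
a = sin²(Δφ/2) + cos φ₁ · cos φ₂ · sin²(Δλ/2) = 0.018351.
c = 2·atan2(√a, √(1−a)) = 0.27177 rad → d = 6371·c ≈ 1731.42 km.

1731 km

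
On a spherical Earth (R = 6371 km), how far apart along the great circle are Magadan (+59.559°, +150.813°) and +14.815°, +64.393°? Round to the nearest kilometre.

8391 km

Δλ = 64.393 − 150.813 = -86.420°.
Δφ = 14.815 − 59.559 = -44.744°.
a = sin²(Δφ/2) + cos φ₁ · cos φ₂ · sin²(Δλ/2) = 0.374482.
c = 2·atan2(√a, √(1−a)) = 1.31705 rad → d = 6371·c ≈ 8390.90 km.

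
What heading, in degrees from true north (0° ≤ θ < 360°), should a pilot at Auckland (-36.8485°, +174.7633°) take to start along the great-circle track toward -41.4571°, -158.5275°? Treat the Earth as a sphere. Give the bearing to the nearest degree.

Δλ = -158.5275 − 174.7633 = -333.2908°; wrapped into (−180°, 180°]: 26.7092°.
θ = atan2( sin Δλ · cos φ₂ , cos φ₁ · sin φ₂ − sin φ₁ · cos φ₂ · cos Δλ )
  = atan2(0.33685, -0.12830) = 110.852° → normalised to [0°, 360°): 110.852°.

111°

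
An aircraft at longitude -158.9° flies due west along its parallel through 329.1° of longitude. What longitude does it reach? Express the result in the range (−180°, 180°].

-128.0°

Start at -158.9°; shift −329.1° → -488.0°.
-488.0° lies outside (−180°, 180°]; add 360° → -128.0°.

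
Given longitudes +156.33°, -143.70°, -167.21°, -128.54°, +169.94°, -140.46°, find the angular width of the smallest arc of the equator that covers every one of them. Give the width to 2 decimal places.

75.13°

Sort the longitudes: -167.21°, -143.70°, -140.46°, -128.54°, +156.33°, +169.94°.
Eastward gaps between consecutive values (wrapping around): 23.51°, 3.24°, 11.92°, 284.87°, 13.61°, 22.85°.
Largest gap = 284.87° ⇒ minimal covering band is its complement: 360° − 284.87° = 75.13°.
Band runs from +156.33° eastward to -128.54°, crossing the antimeridian.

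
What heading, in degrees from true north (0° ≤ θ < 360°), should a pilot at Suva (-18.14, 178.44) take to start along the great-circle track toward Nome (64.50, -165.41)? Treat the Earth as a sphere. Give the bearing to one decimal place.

6.9°

Δλ = -165.41 − 178.44 = -343.85°; wrapped into (−180°, 180°]: 16.15°.
θ = atan2( sin Δλ · cos φ₂ , cos φ₁ · sin φ₂ − sin φ₁ · cos φ₂ · cos Δλ )
  = atan2(0.11975, 0.98647) = 6.921° → normalised to [0°, 360°): 6.921°.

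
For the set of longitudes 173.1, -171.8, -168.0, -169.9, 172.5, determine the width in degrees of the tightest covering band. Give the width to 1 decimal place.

19.5°

Sort the longitudes: -171.8°, -169.9°, -168.0°, +172.5°, +173.1°.
Eastward gaps between consecutive values (wrapping around): 1.9°, 1.9°, 340.5°, 0.6°, 15.1°.
Largest gap = 340.5° ⇒ minimal covering band is its complement: 360° − 340.5° = 19.5°.
Band runs from +172.5° eastward to -168.0°, crossing the antimeridian.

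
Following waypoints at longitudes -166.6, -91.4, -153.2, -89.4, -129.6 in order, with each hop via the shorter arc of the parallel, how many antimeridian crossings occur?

0

Leg 1: -166.6° → -91.4°, shortest Δλ = 75.2° (east) — does not cross 180°.
Leg 2: -91.4° → -153.2°, shortest Δλ = -61.8° (west) — does not cross 180°.
Leg 3: -153.2° → -89.4°, shortest Δλ = 63.8° (east) — does not cross 180°.
Leg 4: -89.4° → -129.6°, shortest Δλ = -40.2° (west) — does not cross 180°.
Total crossings: 0.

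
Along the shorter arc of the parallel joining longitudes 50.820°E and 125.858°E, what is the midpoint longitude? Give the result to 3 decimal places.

Signed shortest Δλ from +50.820° to +125.858° is +75.038°.
Midpoint longitude = +50.820° + (+75.038°)/2 = +50.820° + 37.519° = +88.339°.

88.339°E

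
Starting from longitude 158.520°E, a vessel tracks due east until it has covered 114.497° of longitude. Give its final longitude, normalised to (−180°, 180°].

Start at +158.520°; shift +114.497° → +273.017°.
+273.017° lies outside (−180°, 180°]; subtract 360° → -86.983°.

86.983°W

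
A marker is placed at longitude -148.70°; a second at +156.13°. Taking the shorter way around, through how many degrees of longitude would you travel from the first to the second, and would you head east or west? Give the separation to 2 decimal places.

Raw difference: 156.13 − -148.70 = 304.83°.
Normalise into (−180°, 180°]: 304.83° − 360° = -55.17°.
Negative ⇒ the second point lies to the west; separation 55.17°.

55.17° west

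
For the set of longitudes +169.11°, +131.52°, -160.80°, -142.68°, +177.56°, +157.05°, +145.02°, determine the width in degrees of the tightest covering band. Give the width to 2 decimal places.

85.80°

Sort the longitudes: -160.80°, -142.68°, +131.52°, +145.02°, +157.05°, +169.11°, +177.56°.
Eastward gaps between consecutive values (wrapping around): 18.12°, 274.20°, 13.50°, 12.03°, 12.06°, 8.45°, 21.64°.
Largest gap = 274.20° ⇒ minimal covering band is its complement: 360° − 274.20° = 85.80°.
Band runs from +131.52° eastward to -142.68°, crossing the antimeridian.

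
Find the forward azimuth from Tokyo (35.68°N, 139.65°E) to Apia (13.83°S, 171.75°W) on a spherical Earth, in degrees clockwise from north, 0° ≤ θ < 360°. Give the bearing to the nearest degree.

128°

Δλ = -171.75 − 139.65 = -311.40°; wrapped into (−180°, 180°]: 48.60°.
θ = atan2( sin Δλ · cos φ₂ , cos φ₁ · sin φ₂ − sin φ₁ · cos φ₂ · cos Δλ )
  = atan2(0.72836, -0.56870) = 127.983° → normalised to [0°, 360°): 127.983°.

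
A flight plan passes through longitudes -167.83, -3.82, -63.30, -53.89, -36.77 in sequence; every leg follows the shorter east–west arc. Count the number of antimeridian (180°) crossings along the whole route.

0

Leg 1: -167.83° → -3.82°, shortest Δλ = 164.01° (east) — does not cross 180°.
Leg 2: -3.82° → -63.30°, shortest Δλ = -59.48° (west) — does not cross 180°.
Leg 3: -63.30° → -53.89°, shortest Δλ = 9.41° (east) — does not cross 180°.
Leg 4: -53.89° → -36.77°, shortest Δλ = 17.12° (east) — does not cross 180°.
Total crossings: 0.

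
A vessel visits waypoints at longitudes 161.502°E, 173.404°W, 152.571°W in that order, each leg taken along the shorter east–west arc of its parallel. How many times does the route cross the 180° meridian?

1

Leg 1: +161.502° → -173.404°, shortest Δλ = 25.094° (east) — crosses 180°.
Leg 2: -173.404° → -152.571°, shortest Δλ = 20.833° (east) — does not cross 180°.
Total crossings: 1.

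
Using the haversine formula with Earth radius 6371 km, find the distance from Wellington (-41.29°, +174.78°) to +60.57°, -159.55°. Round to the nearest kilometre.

11565 km

Δλ = -159.55 − 174.78 = -334.33°; wrapped into (−180°, 180°]: 25.67°.
Δφ = 60.57 − -41.29 = 101.86°.
a = sin²(Δφ/2) + cos φ₁ · cos φ₂ · sin²(Δλ/2) = 0.620980.
c = 2·atan2(√a, √(1−a)) = 1.81518 rad → d = 6371·c ≈ 11564.52 km.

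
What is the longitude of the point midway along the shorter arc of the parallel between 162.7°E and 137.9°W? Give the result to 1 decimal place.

167.6°W

Signed shortest Δλ from +162.7° to -137.9° is +59.4°.
Midpoint longitude = +162.7° + (+59.4°)/2 = +162.7° + 29.7° = +192.4°.
Normalise into (−180°, 180°]: -167.6°.
(The naïve average (+162.7 + -137.9)/2 = 12.4° is on the wrong side of the globe.)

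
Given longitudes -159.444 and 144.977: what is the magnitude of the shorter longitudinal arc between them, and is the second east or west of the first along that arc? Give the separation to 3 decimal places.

Raw difference: 144.977 − -159.444 = 304.421°.
Normalise into (−180°, 180°]: 304.421° − 360° = -55.579°.
Negative ⇒ the second point lies to the west; separation 55.579°.

55.579° west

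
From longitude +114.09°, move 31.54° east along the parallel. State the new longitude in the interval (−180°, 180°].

Start at +114.09°; shift +31.54° → +145.63°.
+145.63° already lies in (−180°, 180°].

+145.63°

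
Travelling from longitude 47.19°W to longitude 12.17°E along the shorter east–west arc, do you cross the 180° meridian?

No

Signed shortest Δλ = ((12.17 − -47.19 + 180) mod 360) − 180 = 59.36°.
Going east by 59.36° from -47.19° reaches +12.17° without touching 180°.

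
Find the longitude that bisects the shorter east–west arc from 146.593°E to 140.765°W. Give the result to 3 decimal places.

Signed shortest Δλ from +146.593° to -140.765° is +72.642°.
Midpoint longitude = +146.593° + (+72.642°)/2 = +146.593° + 36.321° = +182.914°.
Normalise into (−180°, 180°]: -177.086°.
(The naïve average (+146.593 + -140.765)/2 = 2.914° is on the wrong side of the globe.)

177.086°W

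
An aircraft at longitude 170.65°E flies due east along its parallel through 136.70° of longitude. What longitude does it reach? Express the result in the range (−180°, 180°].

Start at +170.65°; shift +136.70° → +307.35°.
+307.35° lies outside (−180°, 180°]; subtract 360° → -52.65°.

52.65°W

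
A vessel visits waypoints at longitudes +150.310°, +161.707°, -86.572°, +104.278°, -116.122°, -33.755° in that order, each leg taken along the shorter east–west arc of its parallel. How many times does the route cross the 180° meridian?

3

Leg 1: +150.310° → +161.707°, shortest Δλ = 11.397° (east) — does not cross 180°.
Leg 2: +161.707° → -86.572°, shortest Δλ = 111.721° (east) — crosses 180°.
Leg 3: -86.572° → +104.278°, shortest Δλ = -169.15° (west) — crosses 180°.
Leg 4: +104.278° → -116.122°, shortest Δλ = 139.6° (east) — crosses 180°.
Leg 5: -116.122° → -33.755°, shortest Δλ = 82.367° (east) — does not cross 180°.
Total crossings: 3.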